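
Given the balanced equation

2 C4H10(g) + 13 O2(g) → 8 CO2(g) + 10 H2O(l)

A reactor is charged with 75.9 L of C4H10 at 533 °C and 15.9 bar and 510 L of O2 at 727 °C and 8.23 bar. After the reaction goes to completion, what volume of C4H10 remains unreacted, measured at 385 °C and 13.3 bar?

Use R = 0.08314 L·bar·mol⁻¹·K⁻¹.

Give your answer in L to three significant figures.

42.1 L

n(C4H10) = PV/RT = (15.9 × 75.9) / (0.08314 × 806.15) = 18.01 mol
n(O2) = PV/RT = (8.23 × 510) / (0.08314 × 1000.15) = 50.48 mol
For 18.01 mol C4H10, stoichiometry requires (13/2) × 18.01 = 117.1 mol O2; 50.48 mol is available, so O2 is limiting.
n(C4H10) consumed = (2/13) × 50.48 = 7.766 mol; remaining = 18.01 − 7.766 = 10.24 mol
V(C4H10) = nRT/P = 10.24 × 0.08314 × 658.15 / 13.3 = 42.13 L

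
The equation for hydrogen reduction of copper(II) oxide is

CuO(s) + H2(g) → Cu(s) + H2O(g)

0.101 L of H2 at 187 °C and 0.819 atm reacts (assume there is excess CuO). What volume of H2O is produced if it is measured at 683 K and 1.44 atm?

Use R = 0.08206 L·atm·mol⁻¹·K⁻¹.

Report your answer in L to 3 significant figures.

0.0853 L

n(H2) = PV/RT = (0.819 × 0.101) / (0.08206 × 460.15) = 0.002191 mol
n(H2O) = (1/1) × 0.002191 = 0.002191 mol
V = nRT/P = 0.002191 × 0.08206 × 683 / 1.44 = 0.08528 L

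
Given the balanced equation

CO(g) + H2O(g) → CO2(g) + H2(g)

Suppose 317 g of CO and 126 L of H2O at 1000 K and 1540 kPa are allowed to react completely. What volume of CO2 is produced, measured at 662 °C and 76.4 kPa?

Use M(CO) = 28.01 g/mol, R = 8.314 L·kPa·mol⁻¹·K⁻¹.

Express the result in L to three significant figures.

1150 L

n(CO) = 317 / 28.01 = 11.32 mol
n(H2O) = PV/RT = (1540 × 126) / (8.314 × 1000) = 23.34 mol
For 11.32 mol CO, stoichiometry requires (1/1) × 11.32 = 11.32 mol H2O; 23.34 mol is available, so CO is limiting.
n(CO2) = (1/1) × 11.32 = 11.32 mol
V(CO2) = nRT/P = 11.32 × 8.314 × 935.15 / 76.4 = 1152 L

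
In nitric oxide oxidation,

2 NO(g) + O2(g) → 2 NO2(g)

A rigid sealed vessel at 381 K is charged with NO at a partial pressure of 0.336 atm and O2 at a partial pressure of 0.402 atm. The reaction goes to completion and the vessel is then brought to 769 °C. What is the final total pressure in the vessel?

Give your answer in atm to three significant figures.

Because the vessel is rigid and T is held at 381 K, work the stoichiometry in partial pressures (P_i = n_iRT/V).
P(O2) required for 0.336 atm of NO = (1/2) × 0.336 = 0.1680 atm; available 0.402 atm, so NO is limiting.
P(O2) remaining = 0.402 − (1/2) × 0.336 = 0.2340 atm
P(gaseous products) = (2)/2 × 0.336 = 0.3360 atm
P_total at 381 K = 0.2340 + 0.3360 = 0.5700 atm
Scaling to 769 °C: P = 0.5700 × 1042.15/381 = 1.559 atm

1.56 atm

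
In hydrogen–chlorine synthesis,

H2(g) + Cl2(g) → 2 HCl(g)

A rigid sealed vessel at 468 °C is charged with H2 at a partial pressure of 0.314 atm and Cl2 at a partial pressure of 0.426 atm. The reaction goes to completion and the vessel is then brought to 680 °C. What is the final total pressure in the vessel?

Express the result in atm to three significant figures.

At constant V, partial pressures at 468 °C are proportional to moles, so apply stoichiometry directly to pressures.
P(Cl2) required for 0.314 atm of H2 = (1/1) × 0.314 = 0.3140 atm; available 0.426 atm, so H2 is limiting.
P(Cl2) remaining = 0.426 − (1/1) × 0.314 = 0.1120 atm
P(gaseous products) = (2)/1 × 0.314 = 0.6280 atm
P_total at 468 °C = 0.1120 + 0.6280 = 0.7400 atm
Scaling to 680 °C: P = 0.7400 × 953.15/741.15 = 0.9517 atm

0.952 atm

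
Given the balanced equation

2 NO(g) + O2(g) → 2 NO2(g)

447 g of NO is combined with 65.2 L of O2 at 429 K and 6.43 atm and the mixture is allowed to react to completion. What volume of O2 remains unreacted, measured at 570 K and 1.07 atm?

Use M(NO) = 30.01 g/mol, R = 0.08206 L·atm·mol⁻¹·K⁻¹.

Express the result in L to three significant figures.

n(NO) = 447 / 30.01 = 14.90 mol
n(O2) = PV/RT = (6.43 × 65.2) / (0.08206 × 429) = 11.91 mol
For 14.90 mol NO, stoichiometry requires (1/2) × 14.90 = 7.450 mol O2; 11.91 mol is available, so NO is limiting.
n(O2) consumed = (1/2) × 14.90 = 7.450 mol; remaining = 11.91 − 7.450 = 4.460 mol
V(O2) = nRT/P = 4.460 × 0.08206 × 570 / 1.07 = 195.0 L

195 L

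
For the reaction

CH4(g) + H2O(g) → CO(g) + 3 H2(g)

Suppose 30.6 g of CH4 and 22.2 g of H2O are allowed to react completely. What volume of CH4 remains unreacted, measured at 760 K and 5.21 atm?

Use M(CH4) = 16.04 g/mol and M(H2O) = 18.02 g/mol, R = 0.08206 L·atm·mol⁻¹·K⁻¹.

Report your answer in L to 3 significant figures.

n(CH4) = 30.6 / 16.04 = 1.908 mol
n(H2O) = 22.2 / 18.02 = 1.232 mol
For 1.908 mol CH4, stoichiometry requires (1/1) × 1.908 = 1.908 mol H2O; 1.232 mol is available, so H2O is limiting.
n(CH4) consumed = (1/1) × 1.232 = 1.232 mol; remaining = 1.908 − 1.232 = 0.6760 mol
V(CH4) = nRT/P = 0.6760 × 0.08206 × 760 / 5.21 = 8.092 L

8.09 L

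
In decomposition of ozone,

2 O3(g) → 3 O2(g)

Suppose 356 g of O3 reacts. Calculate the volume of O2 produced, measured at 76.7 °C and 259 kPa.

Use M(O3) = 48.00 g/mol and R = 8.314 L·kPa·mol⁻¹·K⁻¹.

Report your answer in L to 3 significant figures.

n(O3) = 356.0 / 48.00 = 7.417 mol
n(O2) = (3/2) × 7.417 = 11.13 mol
V = nRT/P = 11.13 × 8.314 × 349.85 / 259 = 125.0 L

125 L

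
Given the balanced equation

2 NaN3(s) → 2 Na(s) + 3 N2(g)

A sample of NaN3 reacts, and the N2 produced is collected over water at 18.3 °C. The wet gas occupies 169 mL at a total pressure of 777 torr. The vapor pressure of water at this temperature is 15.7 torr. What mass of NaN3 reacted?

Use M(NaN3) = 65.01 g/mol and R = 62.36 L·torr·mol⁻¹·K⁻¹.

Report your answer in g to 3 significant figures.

0.307 g

P(N2) = 777 − 15.7 = 761.3 torr
n(N2) = PV/RT = (761.3 × 0.1690) / (62.36 × 291.45) = 0.007079 mol
n(NaN3) = (2/3) × 0.007079 = 0.004719 mol
m(NaN3) = 0.004719 × 65.01 = 0.3068 g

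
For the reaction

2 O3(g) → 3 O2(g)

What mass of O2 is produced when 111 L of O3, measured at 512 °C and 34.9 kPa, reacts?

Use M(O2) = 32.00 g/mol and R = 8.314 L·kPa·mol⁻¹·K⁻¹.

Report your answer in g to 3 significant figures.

n(O3) = PV/RT = (34.9 × 111) / (8.314 × 785.15) = 0.5935 mol
n(O2) = (3/2) × 0.5935 = 0.8902 mol
m(O2) = 0.8902 × 32.00 = 28.49 g

28.5 g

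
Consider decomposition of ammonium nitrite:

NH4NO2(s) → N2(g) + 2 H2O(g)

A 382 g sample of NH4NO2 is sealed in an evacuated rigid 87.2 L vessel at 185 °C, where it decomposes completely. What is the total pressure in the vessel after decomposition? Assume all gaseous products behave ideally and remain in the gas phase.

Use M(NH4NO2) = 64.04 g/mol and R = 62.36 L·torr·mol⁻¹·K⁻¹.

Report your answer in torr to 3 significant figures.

n(NH4NO2) = 382 / 64.04 = 5.965 mol
n(gas produced) = (3/1) × 5.965 = 17.89 mol
P = nRT/V = 17.89 × 62.36 × 458.15 / 87.2 = 5861 torr

5860 torr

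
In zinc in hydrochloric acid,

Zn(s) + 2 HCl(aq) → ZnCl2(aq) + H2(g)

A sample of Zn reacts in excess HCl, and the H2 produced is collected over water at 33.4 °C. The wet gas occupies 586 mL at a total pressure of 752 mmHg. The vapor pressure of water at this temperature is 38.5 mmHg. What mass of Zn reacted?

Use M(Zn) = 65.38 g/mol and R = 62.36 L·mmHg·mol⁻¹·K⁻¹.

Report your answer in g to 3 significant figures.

P(H2) = 752 − 38.5 = 713.5 mmHg
n(H2) = PV/RT = (713.5 × 0.5860) / (62.36 × 306.55) = 0.02187 mol
n(Zn) = (1/1) × 0.02187 = 0.02187 mol
m(Zn) = 0.02187 × 65.38 = 1.430 g

1.43 g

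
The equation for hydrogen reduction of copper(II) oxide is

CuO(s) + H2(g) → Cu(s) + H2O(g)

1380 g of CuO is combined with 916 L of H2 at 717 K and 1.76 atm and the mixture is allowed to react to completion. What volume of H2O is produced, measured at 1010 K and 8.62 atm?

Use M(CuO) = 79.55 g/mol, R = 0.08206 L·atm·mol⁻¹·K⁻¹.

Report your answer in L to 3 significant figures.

167 L

n(CuO) = 1380 / 79.55 = 17.35 mol
n(H2) = PV/RT = (1.76 × 916) / (0.08206 × 717) = 27.40 mol
For 17.35 mol CuO, stoichiometry requires (1/1) × 17.35 = 17.35 mol H2; 27.40 mol is available, so CuO is limiting.
n(H2O) = (1/1) × 17.35 = 17.35 mol
V(H2O) = nRT/P = 17.35 × 0.08206 × 1010 / 8.62 = 166.8 L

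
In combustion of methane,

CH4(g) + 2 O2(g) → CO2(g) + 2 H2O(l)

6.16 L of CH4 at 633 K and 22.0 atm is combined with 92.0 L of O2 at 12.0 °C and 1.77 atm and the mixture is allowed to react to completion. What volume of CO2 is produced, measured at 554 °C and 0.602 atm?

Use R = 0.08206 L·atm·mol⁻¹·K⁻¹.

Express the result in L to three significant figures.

294 L

n(CH4) = PV/RT = (22.0 × 6.16) / (0.08206 × 633) = 2.609 mol
n(O2) = PV/RT = (1.77 × 92.0) / (0.08206 × 285.15) = 6.959 mol
For 2.609 mol CH4, stoichiometry requires (2/1) × 2.609 = 5.218 mol O2; 6.959 mol is available, so CH4 is limiting.
n(CO2) = (1/1) × 2.609 = 2.609 mol
V(CO2) = nRT/P = 2.609 × 0.08206 × 827.15 / 0.602 = 294.2 L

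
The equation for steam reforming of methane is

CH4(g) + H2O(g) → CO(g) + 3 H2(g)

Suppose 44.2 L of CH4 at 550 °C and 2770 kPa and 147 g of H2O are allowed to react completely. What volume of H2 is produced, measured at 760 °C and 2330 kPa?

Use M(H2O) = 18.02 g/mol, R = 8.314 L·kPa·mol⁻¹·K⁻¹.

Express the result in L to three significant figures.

90.2 L

n(CH4) = PV/RT = (2770 × 44.2) / (8.314 × 823.15) = 17.89 mol
n(H2O) = 147 / 18.02 = 8.158 mol
For 17.89 mol CH4, stoichiometry requires (1/1) × 17.89 = 17.89 mol H2O; 8.158 mol is available, so H2O is limiting.
n(H2) = (3/1) × 8.158 = 24.47 mol
V(H2) = nRT/P = 24.47 × 8.314 × 1033.15 / 2330 = 90.21 L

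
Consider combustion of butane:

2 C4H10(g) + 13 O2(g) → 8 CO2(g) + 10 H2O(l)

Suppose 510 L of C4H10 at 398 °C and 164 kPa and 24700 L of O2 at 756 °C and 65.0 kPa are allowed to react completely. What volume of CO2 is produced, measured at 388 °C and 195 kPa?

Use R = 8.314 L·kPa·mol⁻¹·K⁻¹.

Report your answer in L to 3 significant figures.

1690 L

n(C4H10) = PV/RT = (164 × 510) / (8.314 × 671.15) = 14.99 mol
n(O2) = PV/RT = (65.0 × 24700) / (8.314 × 1029.15) = 187.6 mol
For 14.99 mol C4H10, stoichiometry requires (13/2) × 14.99 = 97.44 mol O2; 187.6 mol is available, so C4H10 is limiting.
n(CO2) = (8/2) × 14.99 = 59.96 mol
V(CO2) = nRT/P = 59.96 × 8.314 × 661.15 / 195 = 1690 L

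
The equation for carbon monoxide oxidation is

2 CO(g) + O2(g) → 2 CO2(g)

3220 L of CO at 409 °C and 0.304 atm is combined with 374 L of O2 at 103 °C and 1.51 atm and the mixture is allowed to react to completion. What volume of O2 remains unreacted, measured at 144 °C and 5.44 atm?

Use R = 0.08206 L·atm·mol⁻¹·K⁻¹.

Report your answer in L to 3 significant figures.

n(CO) = PV/RT = (0.304 × 3220) / (0.08206 × 682.15) = 17.49 mol
n(O2) = PV/RT = (1.51 × 374) / (0.08206 × 376.15) = 18.30 mol
For 17.49 mol CO, stoichiometry requires (1/2) × 17.49 = 8.745 mol O2; 18.30 mol is available, so CO is limiting.
n(O2) consumed = (1/2) × 17.49 = 8.745 mol; remaining = 18.30 − 8.745 = 9.555 mol
V(O2) = nRT/P = 9.555 × 0.08206 × 417.15 / 5.44 = 60.13 L

60.1 L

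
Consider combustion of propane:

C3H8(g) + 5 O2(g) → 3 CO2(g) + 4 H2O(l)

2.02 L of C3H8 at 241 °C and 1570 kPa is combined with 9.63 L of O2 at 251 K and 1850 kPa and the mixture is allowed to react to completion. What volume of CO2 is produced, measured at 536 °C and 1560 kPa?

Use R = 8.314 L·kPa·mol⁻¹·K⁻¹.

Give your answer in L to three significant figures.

9.60 L

n(C3H8) = PV/RT = (1570 × 2.02) / (8.314 × 514.15) = 0.7419 mol
n(O2) = PV/RT = (1850 × 9.63) / (8.314 × 251) = 8.537 mol
For 0.7419 mol C3H8, stoichiometry requires (5/1) × 0.7419 = 3.710 mol O2; 8.537 mol is available, so C3H8 is limiting.
n(CO2) = (3/1) × 0.7419 = 2.226 mol
V(CO2) = nRT/P = 2.226 × 8.314 × 809.15 / 1560 = 9.599 L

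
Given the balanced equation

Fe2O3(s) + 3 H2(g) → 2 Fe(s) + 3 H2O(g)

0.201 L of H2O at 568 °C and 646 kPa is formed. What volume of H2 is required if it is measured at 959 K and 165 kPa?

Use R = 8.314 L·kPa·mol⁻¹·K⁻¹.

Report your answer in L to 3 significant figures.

n(H2O) = PV/RT = (646 × 0.201) / (8.314 × 841.15) = 0.01857 mol
n(H2) = (3/3) × 0.01857 = 0.01857 mol
V = nRT/P = 0.01857 × 8.314 × 959 / 165 = 0.8973 L

0.897 L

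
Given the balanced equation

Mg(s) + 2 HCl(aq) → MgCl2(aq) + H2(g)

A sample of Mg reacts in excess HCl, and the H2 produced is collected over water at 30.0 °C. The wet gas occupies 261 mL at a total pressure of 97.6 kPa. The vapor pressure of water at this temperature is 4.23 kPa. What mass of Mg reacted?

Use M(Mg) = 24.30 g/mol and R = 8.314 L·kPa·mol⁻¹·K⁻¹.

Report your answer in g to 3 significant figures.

P(H2) = 97.6 − 4.23 = 93.37 kPa
n(H2) = PV/RT = (93.37 × 0.2610) / (8.314 × 303.15) = 0.009669 mol
n(Mg) = (1/1) × 0.009669 = 0.009669 mol
m(Mg) = 0.009669 × 24.30 = 0.2350 g

0.235 g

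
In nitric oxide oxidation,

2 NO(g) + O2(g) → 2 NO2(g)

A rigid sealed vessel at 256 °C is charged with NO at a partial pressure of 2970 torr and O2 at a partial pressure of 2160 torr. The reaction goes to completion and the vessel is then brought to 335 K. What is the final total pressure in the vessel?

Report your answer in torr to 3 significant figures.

2310 torr

At constant V, partial pressures at 256 °C are proportional to moles, so apply stoichiometry directly to pressures.
P(O2) required for 2970 torr of NO = (1/2) × 2970 = 1485 torr; available 2160 torr, so NO is limiting.
P(O2) remaining = 2160 − (1/2) × 2970 = 675.0 torr
P(gaseous products) = (2)/2 × 2970 = 2970 torr
P_total at 256 °C = 675.0 + 2970 = 3645 torr
Scaling to 335 K: P = 3645 × 335/529.15 = 2308 torr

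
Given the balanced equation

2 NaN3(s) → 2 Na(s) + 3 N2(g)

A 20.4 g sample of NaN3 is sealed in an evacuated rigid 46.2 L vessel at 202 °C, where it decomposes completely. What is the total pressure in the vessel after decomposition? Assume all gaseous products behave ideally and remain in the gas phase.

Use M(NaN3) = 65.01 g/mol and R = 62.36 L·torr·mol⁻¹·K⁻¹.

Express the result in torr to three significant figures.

302 torr

n(NaN3) = 20.4 / 65.01 = 0.3138 mol
n(gas produced) = (3/2) × 0.3138 = 0.4707 mol
P = nRT/V = 0.4707 × 62.36 × 475.15 / 46.2 = 301.9 torr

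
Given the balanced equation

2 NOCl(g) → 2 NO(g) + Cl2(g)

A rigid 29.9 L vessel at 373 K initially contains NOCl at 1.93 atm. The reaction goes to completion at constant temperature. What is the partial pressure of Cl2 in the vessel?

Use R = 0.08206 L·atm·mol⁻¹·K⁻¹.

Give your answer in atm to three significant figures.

0.965 atm

n(NOCl)₀ = PV/RT = (1.93 × 29.9) / (0.08206 × 373) = 1.885 mol
n(Cl2) = (1/2) × 1.885 = 0.9425 mol
P(Cl2) = nRT/V = 0.9425 × 0.08206 × 373 / 29.9 = 0.9648 atm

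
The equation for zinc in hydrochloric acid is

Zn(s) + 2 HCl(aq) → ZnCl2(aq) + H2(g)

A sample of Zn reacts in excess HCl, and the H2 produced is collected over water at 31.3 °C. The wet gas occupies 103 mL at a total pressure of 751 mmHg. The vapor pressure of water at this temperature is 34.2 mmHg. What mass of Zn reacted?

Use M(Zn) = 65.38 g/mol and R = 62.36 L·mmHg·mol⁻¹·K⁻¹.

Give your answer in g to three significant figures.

P(H2) = 751 − 34.2 = 716.8 mmHg
n(H2) = PV/RT = (716.8 × 0.1030) / (62.36 × 304.45) = 0.003889 mol
n(Zn) = (1/1) × 0.003889 = 0.003889 mol
m(Zn) = 0.003889 × 65.38 = 0.2543 g

0.254 g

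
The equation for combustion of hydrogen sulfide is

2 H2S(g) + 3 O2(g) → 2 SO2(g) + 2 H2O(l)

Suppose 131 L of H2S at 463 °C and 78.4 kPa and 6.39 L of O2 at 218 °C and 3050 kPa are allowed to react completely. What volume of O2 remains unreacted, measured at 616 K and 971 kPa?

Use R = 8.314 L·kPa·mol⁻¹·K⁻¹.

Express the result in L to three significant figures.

n(H2S) = PV/RT = (78.4 × 131) / (8.314 × 736.15) = 1.678 mol
n(O2) = PV/RT = (3050 × 6.39) / (8.314 × 491.15) = 4.773 mol
For 1.678 mol H2S, stoichiometry requires (3/2) × 1.678 = 2.517 mol O2; 4.773 mol is available, so H2S is limiting.
n(O2) consumed = (3/2) × 1.678 = 2.517 mol; remaining = 4.773 − 2.517 = 2.256 mol
V(O2) = nRT/P = 2.256 × 8.314 × 616 / 971 = 11.90 L

11.9 L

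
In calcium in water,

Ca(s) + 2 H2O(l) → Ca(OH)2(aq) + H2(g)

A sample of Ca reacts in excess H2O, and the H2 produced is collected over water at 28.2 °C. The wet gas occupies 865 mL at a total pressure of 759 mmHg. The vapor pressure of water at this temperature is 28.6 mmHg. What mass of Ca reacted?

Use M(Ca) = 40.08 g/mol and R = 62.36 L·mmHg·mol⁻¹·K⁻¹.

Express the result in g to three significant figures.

P(H2) = 759 − 28.6 = 730.4 mmHg
n(H2) = PV/RT = (730.4 × 0.8650) / (62.36 × 301.35) = 0.03362 mol
n(Ca) = (1/1) × 0.03362 = 0.03362 mol
m(Ca) = 0.03362 × 40.08 = 1.347 g

1.35 g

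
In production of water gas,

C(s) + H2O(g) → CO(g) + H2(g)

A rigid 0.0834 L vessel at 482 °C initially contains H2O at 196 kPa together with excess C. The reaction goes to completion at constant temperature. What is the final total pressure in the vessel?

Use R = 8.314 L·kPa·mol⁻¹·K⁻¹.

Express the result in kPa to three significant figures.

392 kPa

Since T and V are fixed, P_final/P_initial = n_final/n_initial = 2/1.
P_final = (2/1) × 196 = 392.0 kPa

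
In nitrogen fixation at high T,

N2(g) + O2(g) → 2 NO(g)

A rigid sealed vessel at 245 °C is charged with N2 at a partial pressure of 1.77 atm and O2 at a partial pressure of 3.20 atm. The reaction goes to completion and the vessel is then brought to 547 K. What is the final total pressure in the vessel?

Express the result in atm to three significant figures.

5.25 atm

At constant V, partial pressures at 245 °C are proportional to moles, so apply stoichiometry directly to pressures.
P(O2) required for 1.77 atm of N2 = (1/1) × 1.77 = 1.770 atm; available 3.20 atm, so N2 is limiting.
P(O2) remaining = 3.20 − (1/1) × 1.77 = 1.430 atm
P(gaseous products) = (2)/1 × 1.77 = 3.540 atm
P_total at 245 °C = 1.430 + 3.540 = 4.970 atm
Scaling to 547 K: P = 4.970 × 547/518.15 = 5.247 atm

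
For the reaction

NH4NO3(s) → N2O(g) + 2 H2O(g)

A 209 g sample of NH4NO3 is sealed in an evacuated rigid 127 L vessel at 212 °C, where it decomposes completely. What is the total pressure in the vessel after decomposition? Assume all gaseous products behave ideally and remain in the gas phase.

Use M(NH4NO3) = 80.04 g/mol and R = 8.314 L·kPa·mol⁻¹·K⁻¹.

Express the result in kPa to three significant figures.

n(NH4NO3) = 209 / 80.04 = 2.611 mol
n(gas produced) = (3/1) × 2.611 = 7.833 mol
P = nRT/V = 7.833 × 8.314 × 485.15 / 127 = 248.8 kPa

249 kPa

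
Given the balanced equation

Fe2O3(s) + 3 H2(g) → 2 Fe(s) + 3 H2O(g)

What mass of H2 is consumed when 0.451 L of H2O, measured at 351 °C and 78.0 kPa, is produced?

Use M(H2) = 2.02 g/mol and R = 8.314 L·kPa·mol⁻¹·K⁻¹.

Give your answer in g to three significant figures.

0.0137 g

n(H2O) = PV/RT = (78.0 × 0.451) / (8.314 × 624.15) = 0.006779 mol
n(H2) = (3/3) × 0.006779 = 0.006779 mol
m(H2) = 0.006779 × 2.02 = 0.01369 g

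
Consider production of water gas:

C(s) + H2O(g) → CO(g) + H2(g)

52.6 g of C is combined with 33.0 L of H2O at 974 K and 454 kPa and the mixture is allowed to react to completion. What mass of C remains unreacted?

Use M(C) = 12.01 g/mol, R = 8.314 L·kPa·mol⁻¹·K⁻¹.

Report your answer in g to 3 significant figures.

30.4 g

n(C) = 52.6 / 12.01 = 4.380 mol
n(H2O) = PV/RT = (454 × 33.0) / (8.314 × 974) = 1.850 mol
For 4.380 mol C, stoichiometry requires (1/1) × 4.380 = 4.380 mol H2O; 1.850 mol is available, so H2O is limiting.
n(C) consumed = (1/1) × 1.850 = 1.850 mol; remaining = 4.380 − 1.850 = 2.530 mol
m(C) = 2.530 × 12.01 = 30.39 g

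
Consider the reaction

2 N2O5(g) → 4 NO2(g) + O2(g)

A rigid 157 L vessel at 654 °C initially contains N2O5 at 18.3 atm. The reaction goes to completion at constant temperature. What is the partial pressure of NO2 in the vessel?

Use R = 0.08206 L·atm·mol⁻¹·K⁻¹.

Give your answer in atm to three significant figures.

n(N2O5)₀ = PV/RT = (18.3 × 157) / (0.08206 × 927.15) = 37.76 mol
n(NO2) = (4/2) × 37.76 = 75.52 mol
P(NO2) = nRT/V = 75.52 × 0.08206 × 927.15 / 157 = 36.60 atm

36.6 atm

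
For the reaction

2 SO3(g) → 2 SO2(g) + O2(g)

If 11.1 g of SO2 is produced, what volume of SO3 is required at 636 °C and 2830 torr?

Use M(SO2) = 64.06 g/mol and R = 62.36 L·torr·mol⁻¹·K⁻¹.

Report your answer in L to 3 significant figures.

3.47 L

n(SO2) = 11.10 / 64.06 = 0.1733 mol
n(SO3) = (2/2) × 0.1733 = 0.1733 mol
V = nRT/P = 0.1733 × 62.36 × 909.15 / 2830 = 3.472 L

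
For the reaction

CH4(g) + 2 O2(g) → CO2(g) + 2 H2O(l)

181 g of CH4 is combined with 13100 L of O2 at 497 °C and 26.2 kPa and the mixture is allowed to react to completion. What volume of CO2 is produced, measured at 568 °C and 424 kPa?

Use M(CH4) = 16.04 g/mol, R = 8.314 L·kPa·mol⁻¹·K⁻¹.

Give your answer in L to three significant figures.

186 L

n(CH4) = 181 / 16.04 = 11.28 mol
n(O2) = PV/RT = (26.2 × 13100) / (8.314 × 770.15) = 53.60 mol
For 11.28 mol CH4, stoichiometry requires (2/1) × 11.28 = 22.56 mol O2; 53.60 mol is available, so CH4 is limiting.
n(CO2) = (1/1) × 11.28 = 11.28 mol
V(CO2) = nRT/P = 11.28 × 8.314 × 841.15 / 424 = 186.0 L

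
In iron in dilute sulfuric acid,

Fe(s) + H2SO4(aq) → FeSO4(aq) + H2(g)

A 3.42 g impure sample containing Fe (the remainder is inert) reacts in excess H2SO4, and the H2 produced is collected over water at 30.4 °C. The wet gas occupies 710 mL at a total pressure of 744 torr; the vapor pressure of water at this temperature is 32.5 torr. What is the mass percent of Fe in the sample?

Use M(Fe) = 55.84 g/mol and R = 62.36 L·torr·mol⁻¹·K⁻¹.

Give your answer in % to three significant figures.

P(H2) = 744 − 32.5 = 711.5 torr
n(H2) = PV/RT = (711.5 × 0.7100) / (62.36 × 303.55) = 0.02669 mol
n(Fe) = (1/1) × 0.02669 = 0.02669 mol
m(Fe) = 0.02669 × 55.84 = 1.490 g
%Fe = 1.490 / 3.42 × 100 = 43.57%

43.6 %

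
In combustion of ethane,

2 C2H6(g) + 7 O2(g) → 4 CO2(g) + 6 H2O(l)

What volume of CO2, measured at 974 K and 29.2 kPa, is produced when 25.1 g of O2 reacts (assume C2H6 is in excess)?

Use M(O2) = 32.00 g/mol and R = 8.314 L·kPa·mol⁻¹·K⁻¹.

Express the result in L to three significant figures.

124 L

n(O2) = 25.10 / 32.00 = 0.7844 mol
n(CO2) = (4/7) × 0.7844 = 0.4482 mol
V = nRT/P = 0.4482 × 8.314 × 974 / 29.2 = 124.3 L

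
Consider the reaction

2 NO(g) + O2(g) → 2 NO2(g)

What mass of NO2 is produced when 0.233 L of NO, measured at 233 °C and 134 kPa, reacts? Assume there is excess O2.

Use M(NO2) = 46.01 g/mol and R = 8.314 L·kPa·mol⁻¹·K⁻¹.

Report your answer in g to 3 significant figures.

n(NO) = PV/RT = (134 × 0.233) / (8.314 × 506.15) = 0.007419 mol
n(NO2) = (2/2) × 0.007419 = 0.007419 mol
m(NO2) = 0.007419 × 46.01 = 0.3413 g

0.341 g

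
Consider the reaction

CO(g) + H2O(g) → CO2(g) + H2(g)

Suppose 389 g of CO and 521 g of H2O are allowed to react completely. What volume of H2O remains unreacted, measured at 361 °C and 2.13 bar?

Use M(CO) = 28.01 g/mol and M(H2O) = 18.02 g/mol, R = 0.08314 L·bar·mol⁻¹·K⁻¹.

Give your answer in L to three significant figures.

n(CO) = 389 / 28.01 = 13.89 mol
n(H2O) = 521 / 18.02 = 28.91 mol
For 13.89 mol CO, stoichiometry requires (1/1) × 13.89 = 13.89 mol H2O; 28.91 mol is available, so CO is limiting.
n(H2O) consumed = (1/1) × 13.89 = 13.89 mol; remaining = 28.91 − 13.89 = 15.02 mol
V(H2O) = nRT/P = 15.02 × 0.08314 × 634.15 / 2.13 = 371.8 L

372 L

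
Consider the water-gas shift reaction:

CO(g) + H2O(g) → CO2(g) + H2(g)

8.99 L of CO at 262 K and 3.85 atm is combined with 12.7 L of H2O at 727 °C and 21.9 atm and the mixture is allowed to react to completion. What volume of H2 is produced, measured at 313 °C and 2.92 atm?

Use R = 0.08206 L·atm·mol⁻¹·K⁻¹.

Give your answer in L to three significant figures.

n(CO) = PV/RT = (3.85 × 8.99) / (0.08206 × 262) = 1.610 mol
n(H2O) = PV/RT = (21.9 × 12.7) / (0.08206 × 1000.15) = 3.389 mol
For 1.610 mol CO, stoichiometry requires (1/1) × 1.610 = 1.610 mol H2O; 3.389 mol is available, so CO is limiting.
n(H2) = (1/1) × 1.610 = 1.610 mol
V(H2) = nRT/P = 1.610 × 0.08206 × 586.15 / 2.92 = 26.52 L

26.5 L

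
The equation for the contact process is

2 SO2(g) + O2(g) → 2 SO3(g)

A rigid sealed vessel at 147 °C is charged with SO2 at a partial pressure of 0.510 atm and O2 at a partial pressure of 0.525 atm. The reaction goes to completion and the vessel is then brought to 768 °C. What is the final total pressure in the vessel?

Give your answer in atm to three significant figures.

1.93 atm

With V and T fixed, P_i ∝ n_i, so the mole ratios apply directly to partial pressures at 147 °C.
P(O2) required for 0.510 atm of SO2 = (1/2) × 0.510 = 0.2550 atm; available 0.525 atm, so SO2 is limiting.
P(O2) remaining = 0.525 − (1/2) × 0.510 = 0.2700 atm
P(gaseous products) = (2)/2 × 0.510 = 0.5100 atm
P_total at 147 °C = 0.2700 + 0.5100 = 0.7800 atm
Scaling to 768 °C: P = 0.7800 × 1041.15/420.15 = 1.933 atm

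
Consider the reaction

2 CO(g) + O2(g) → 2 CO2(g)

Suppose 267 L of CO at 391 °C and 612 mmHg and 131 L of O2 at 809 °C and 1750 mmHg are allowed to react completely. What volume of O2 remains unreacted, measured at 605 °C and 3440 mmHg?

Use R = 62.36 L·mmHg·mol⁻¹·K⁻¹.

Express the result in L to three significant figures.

n(CO) = PV/RT = (612 × 267) / (62.36 × 664.15) = 3.945 mol
n(O2) = PV/RT = (1750 × 131) / (62.36 × 1082.15) = 3.397 mol
For 3.945 mol CO, stoichiometry requires (1/2) × 3.945 = 1.972 mol O2; 3.397 mol is available, so CO is limiting.
n(O2) consumed = (1/2) × 3.945 = 1.972 mol; remaining = 3.397 − 1.972 = 1.425 mol
V(O2) = nRT/P = 1.425 × 62.36 × 878.15 / 3440 = 22.68 L

22.7 L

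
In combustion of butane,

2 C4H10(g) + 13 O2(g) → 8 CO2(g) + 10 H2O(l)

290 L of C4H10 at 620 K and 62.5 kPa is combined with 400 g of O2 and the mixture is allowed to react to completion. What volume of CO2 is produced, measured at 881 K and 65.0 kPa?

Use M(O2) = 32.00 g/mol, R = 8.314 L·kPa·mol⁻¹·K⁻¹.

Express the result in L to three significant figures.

n(C4H10) = PV/RT = (62.5 × 290) / (8.314 × 620) = 3.516 mol
n(O2) = 400 / 32.00 = 12.50 mol
For 3.516 mol C4H10, stoichiometry requires (13/2) × 3.516 = 22.85 mol O2; 12.50 mol is available, so O2 is limiting.
n(CO2) = (8/13) × 12.50 = 7.692 mol
V(CO2) = nRT/P = 7.692 × 8.314 × 881 / 65.0 = 866.8 L

867 L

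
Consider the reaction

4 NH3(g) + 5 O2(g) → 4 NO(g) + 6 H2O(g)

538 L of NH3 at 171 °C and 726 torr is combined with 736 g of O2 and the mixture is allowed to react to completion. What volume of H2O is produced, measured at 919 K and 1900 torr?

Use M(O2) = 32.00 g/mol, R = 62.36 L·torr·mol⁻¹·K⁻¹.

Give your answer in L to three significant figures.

n(NH3) = PV/RT = (726 × 538) / (62.36 × 444.15) = 14.10 mol
n(O2) = 736 / 32.00 = 23.00 mol
For 14.10 mol NH3, stoichiometry requires (5/4) × 14.10 = 17.62 mol O2; 23.00 mol is available, so NH3 is limiting.
n(H2O) = (6/4) × 14.10 = 21.15 mol
V(H2O) = nRT/P = 21.15 × 62.36 × 919 / 1900 = 637.9 L

638 L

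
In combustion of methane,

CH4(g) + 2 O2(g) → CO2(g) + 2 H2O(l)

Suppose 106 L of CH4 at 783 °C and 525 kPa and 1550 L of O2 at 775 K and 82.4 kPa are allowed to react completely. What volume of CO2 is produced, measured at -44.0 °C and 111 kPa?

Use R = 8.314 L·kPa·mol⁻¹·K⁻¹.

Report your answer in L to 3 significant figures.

109 L

n(CH4) = PV/RT = (525 × 106) / (8.314 × 1056.15) = 6.338 mol
n(O2) = PV/RT = (82.4 × 1550) / (8.314 × 775) = 19.82 mol
For 6.338 mol CH4, stoichiometry requires (2/1) × 6.338 = 12.68 mol O2; 19.82 mol is available, so CH4 is limiting.
n(CO2) = (1/1) × 6.338 = 6.338 mol
V(CO2) = nRT/P = 6.338 × 8.314 × 229.15 / 111 = 108.8 L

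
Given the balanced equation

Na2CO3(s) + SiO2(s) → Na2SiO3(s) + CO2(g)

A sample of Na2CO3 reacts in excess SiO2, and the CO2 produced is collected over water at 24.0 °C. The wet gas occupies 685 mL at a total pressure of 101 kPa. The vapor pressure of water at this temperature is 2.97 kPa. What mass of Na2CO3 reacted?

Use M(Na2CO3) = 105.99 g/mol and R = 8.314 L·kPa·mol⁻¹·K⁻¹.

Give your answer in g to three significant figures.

2.88 g

P(CO2) = 101 − 2.97 = 98.03 kPa
n(CO2) = PV/RT = (98.03 × 0.6850) / (8.314 × 297.15) = 0.02718 mol
n(Na2CO3) = (1/1) × 0.02718 = 0.02718 mol
m(Na2CO3) = 0.02718 × 105.99 = 2.881 g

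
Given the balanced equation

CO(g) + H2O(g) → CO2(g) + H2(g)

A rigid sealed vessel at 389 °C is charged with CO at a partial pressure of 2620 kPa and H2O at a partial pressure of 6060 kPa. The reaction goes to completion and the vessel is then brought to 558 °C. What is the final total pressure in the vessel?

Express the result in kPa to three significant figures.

10900 kPa

At constant V, partial pressures at 389 °C are proportional to moles, so apply stoichiometry directly to pressures.
P(H2O) required for 2620 kPa of CO = (1/1) × 2620 = 2620 kPa; available 6060 kPa, so CO is limiting.
P(H2O) remaining = 6060 − (1/1) × 2620 = 3440 kPa
P(gaseous products) = (1+1)/1 × 2620 = 5240 kPa
P_total at 389 °C = 3440 + 5240 = 8680 kPa
Scaling to 558 °C: P = 8680 × 831.15/662.15 = 10900 kPa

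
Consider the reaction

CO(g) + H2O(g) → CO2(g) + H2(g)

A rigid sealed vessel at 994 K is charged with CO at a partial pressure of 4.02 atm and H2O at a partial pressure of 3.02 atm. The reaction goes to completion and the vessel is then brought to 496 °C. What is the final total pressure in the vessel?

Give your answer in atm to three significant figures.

Because the vessel is rigid and T is held at 994 K, work the stoichiometry in partial pressures (P_i = n_iRT/V).
P(H2O) required for 4.02 atm of CO = (1/1) × 4.02 = 4.020 atm; available 3.02 atm, so H2O is limiting.
P(CO) remaining = 4.02 − (1/1) × 3.02 = 1.000 atm
P(gaseous products) = (1+1)/1 × 3.02 = 6.040 atm
P_total at 994 K = 1.000 + 6.040 = 7.040 atm
Scaling to 496 °C: P = 7.040 × 769.15/994 = 5.448 atm

5.45 atm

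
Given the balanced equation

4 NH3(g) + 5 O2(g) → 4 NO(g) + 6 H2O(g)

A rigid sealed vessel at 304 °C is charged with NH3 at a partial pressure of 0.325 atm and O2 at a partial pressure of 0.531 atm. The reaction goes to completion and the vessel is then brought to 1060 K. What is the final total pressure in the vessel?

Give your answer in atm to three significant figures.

1.72 atm

At constant V, partial pressures at 304 °C are proportional to moles, so apply stoichiometry directly to pressures.
P(O2) required for 0.325 atm of NH3 = (5/4) × 0.325 = 0.4062 atm; available 0.531 atm, so NH3 is limiting.
P(O2) remaining = 0.531 − (5/4) × 0.325 = 0.1248 atm
P(gaseous products) = (4+6)/4 × 0.325 = 0.8125 atm
P_total at 304 °C = 0.1248 + 0.8125 = 0.9373 atm
Scaling to 1060 K: P = 0.9373 × 1060/577.15 = 1.721 atm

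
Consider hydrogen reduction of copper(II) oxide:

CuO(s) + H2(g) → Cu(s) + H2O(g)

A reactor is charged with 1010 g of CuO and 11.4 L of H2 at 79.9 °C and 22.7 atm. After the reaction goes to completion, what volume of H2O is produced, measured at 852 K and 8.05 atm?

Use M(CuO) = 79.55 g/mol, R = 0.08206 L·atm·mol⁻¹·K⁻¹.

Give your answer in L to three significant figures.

n(CuO) = 1010 / 79.55 = 12.70 mol
n(H2) = PV/RT = (22.7 × 11.4) / (0.08206 × 353.05) = 8.932 mol
For 12.70 mol CuO, stoichiometry requires (1/1) × 12.70 = 12.70 mol H2; 8.932 mol is available, so H2 is limiting.
n(H2O) = (1/1) × 8.932 = 8.932 mol
V(H2O) = nRT/P = 8.932 × 0.08206 × 852 / 8.05 = 77.58 L

77.6 L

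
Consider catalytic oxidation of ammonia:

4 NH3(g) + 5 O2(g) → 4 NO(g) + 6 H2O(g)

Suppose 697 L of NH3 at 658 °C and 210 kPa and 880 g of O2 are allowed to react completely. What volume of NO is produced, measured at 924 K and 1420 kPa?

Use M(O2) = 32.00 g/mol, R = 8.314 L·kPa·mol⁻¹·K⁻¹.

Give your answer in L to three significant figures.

102 L

n(NH3) = PV/RT = (210 × 697) / (8.314 × 931.15) = 18.91 mol
n(O2) = 880 / 32.00 = 27.50 mol
For 18.91 mol NH3, stoichiometry requires (5/4) × 18.91 = 23.64 mol O2; 27.50 mol is available, so NH3 is limiting.
n(NO) = (4/4) × 18.91 = 18.91 mol
V(NO) = nRT/P = 18.91 × 8.314 × 924 / 1420 = 102.3 L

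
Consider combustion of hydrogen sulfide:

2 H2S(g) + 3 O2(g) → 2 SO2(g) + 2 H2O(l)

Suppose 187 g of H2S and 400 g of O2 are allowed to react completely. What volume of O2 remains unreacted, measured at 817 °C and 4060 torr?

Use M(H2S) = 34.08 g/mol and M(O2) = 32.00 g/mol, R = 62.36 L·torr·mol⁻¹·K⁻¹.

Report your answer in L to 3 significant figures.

n(H2S) = 187 / 34.08 = 5.487 mol
n(O2) = 400 / 32.00 = 12.50 mol
For 5.487 mol H2S, stoichiometry requires (3/2) × 5.487 = 8.230 mol O2; 12.50 mol is available, so H2S is limiting.
n(O2) consumed = (3/2) × 5.487 = 8.230 mol; remaining = 12.50 − 8.230 = 4.270 mol
V(O2) = nRT/P = 4.270 × 62.36 × 1090.15 / 4060 = 71.50 L

71.5 L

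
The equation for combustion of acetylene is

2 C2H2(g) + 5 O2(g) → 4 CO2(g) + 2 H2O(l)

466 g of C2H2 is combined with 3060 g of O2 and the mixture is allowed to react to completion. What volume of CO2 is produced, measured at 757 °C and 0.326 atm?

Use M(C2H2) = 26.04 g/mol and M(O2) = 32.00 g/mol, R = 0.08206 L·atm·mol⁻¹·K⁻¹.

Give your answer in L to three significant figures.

9280 L

n(C2H2) = 466 / 26.04 = 17.90 mol
n(O2) = 3060 / 32.00 = 95.62 mol
For 17.90 mol C2H2, stoichiometry requires (5/2) × 17.90 = 44.75 mol O2; 95.62 mol is available, so C2H2 is limiting.
n(CO2) = (4/2) × 17.90 = 35.80 mol
V(CO2) = nRT/P = 35.80 × 0.08206 × 1030.15 / 0.326 = 9283 L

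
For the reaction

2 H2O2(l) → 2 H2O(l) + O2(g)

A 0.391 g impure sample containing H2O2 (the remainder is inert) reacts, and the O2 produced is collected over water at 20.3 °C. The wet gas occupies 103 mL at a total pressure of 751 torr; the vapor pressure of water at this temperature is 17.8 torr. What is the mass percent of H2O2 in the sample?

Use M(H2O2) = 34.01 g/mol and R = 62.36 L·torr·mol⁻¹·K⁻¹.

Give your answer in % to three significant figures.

71.8 %

P(O2) = 751 − 17.8 = 733.2 torr
n(O2) = PV/RT = (733.2 × 0.1030) / (62.36 × 293.45) = 0.004127 mol
n(H2O2) = (2/1) × 0.004127 = 0.008254 mol
m(H2O2) = 0.008254 × 34.01 = 0.2807 g
%H2O2 = 0.2807 / 0.391 × 100 = 71.79%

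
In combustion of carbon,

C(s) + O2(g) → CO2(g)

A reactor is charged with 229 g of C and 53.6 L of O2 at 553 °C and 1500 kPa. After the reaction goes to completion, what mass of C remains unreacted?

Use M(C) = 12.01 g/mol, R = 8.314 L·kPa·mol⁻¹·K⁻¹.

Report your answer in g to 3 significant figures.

n(C) = 229 / 12.01 = 19.07 mol
n(O2) = PV/RT = (1500 × 53.6) / (8.314 × 826.15) = 11.71 mol
For 19.07 mol C, stoichiometry requires (1/1) × 19.07 = 19.07 mol O2; 11.71 mol is available, so O2 is limiting.
n(C) consumed = (1/1) × 11.71 = 11.71 mol; remaining = 19.07 − 11.71 = 7.360 mol
m(C) = 7.360 × 12.01 = 88.39 g

88.4 g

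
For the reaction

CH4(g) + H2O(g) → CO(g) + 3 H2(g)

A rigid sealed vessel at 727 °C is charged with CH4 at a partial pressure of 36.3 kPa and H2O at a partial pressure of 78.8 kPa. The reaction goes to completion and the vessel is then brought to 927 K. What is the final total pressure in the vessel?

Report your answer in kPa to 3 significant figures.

Because the vessel is rigid and T is held at 727 °C, work the stoichiometry in partial pressures (P_i = n_iRT/V).
P(H2O) required for 36.3 kPa of CH4 = (1/1) × 36.3 = 36.30 kPa; available 78.8 kPa, so CH4 is limiting.
P(H2O) remaining = 78.8 − (1/1) × 36.3 = 42.50 kPa
P(gaseous products) = (1+3)/1 × 36.3 = 145.2 kPa
P_total at 727 °C = 42.50 + 145.2 = 187.7 kPa
Scaling to 927 K: P = 187.7 × 927/1000.15 = 174.0 kPa

174 kPa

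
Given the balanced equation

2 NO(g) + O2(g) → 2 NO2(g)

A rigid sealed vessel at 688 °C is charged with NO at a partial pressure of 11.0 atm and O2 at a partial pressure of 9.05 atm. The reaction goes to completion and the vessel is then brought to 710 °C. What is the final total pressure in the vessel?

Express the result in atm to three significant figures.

14.9 atm

Because the vessel is rigid and T is held at 688 °C, work the stoichiometry in partial pressures (P_i = n_iRT/V).
P(O2) required for 11.0 atm of NO = (1/2) × 11.0 = 5.500 atm; available 9.05 atm, so NO is limiting.
P(O2) remaining = 9.05 − (1/2) × 11.0 = 3.550 atm
P(gaseous products) = (2)/2 × 11.0 = 11.00 atm
P_total at 688 °C = 3.550 + 11.00 = 14.55 atm
Scaling to 710 °C: P = 14.55 × 983.15/961.15 = 14.88 atm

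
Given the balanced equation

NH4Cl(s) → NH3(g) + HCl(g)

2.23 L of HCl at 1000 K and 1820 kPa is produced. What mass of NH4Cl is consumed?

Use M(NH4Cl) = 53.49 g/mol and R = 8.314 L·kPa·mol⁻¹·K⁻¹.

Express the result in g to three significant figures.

n(HCl) = PV/RT = (1820 × 2.23) / (8.314 × 1000) = 0.4882 mol
n(NH4Cl) = (1/1) × 0.4882 = 0.4882 mol
m(NH4Cl) = 0.4882 × 53.49 = 26.11 g

26.1 g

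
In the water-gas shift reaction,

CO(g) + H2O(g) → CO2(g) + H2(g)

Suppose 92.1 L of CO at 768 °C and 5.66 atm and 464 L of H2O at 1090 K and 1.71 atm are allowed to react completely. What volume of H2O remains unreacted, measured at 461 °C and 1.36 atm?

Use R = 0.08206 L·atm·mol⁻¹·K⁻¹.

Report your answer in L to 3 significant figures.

n(CO) = PV/RT = (5.66 × 92.1) / (0.08206 × 1041.15) = 6.101 mol
n(H2O) = PV/RT = (1.71 × 464) / (0.08206 × 1090) = 8.871 mol
For 6.101 mol CO, stoichiometry requires (1/1) × 6.101 = 6.101 mol H2O; 8.871 mol is available, so CO is limiting.
n(H2O) consumed = (1/1) × 6.101 = 6.101 mol; remaining = 8.871 − 6.101 = 2.770 mol
V(H2O) = nRT/P = 2.770 × 0.08206 × 734.15 / 1.36 = 122.7 L

123 L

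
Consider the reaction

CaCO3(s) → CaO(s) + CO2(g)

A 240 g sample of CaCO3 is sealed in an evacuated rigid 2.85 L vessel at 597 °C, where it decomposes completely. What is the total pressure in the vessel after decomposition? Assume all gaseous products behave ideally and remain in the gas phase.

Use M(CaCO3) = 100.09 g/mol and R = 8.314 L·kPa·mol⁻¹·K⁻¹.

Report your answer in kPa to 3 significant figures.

6090 kPa

n(CaCO3) = 240 / 100.09 = 2.398 mol
n(gas produced) = (1/1) × 2.398 = 2.398 mol
P = nRT/V = 2.398 × 8.314 × 870.15 / 2.85 = 6087 kPa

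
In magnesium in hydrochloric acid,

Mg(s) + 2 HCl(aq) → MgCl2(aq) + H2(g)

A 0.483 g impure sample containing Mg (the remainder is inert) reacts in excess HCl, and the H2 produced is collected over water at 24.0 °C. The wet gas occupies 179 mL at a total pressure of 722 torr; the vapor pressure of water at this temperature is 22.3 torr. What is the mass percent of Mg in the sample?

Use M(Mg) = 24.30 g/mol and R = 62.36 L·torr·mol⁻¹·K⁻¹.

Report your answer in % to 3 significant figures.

P(H2) = 722 − 22.3 = 699.7 torr
n(H2) = PV/RT = (699.7 × 0.1790) / (62.36 × 297.15) = 0.006759 mol
n(Mg) = (1/1) × 0.006759 = 0.006759 mol
m(Mg) = 0.006759 × 24.30 = 0.1642 g
%Mg = 0.1642 / 0.483 × 100 = 34.00%

34.0 %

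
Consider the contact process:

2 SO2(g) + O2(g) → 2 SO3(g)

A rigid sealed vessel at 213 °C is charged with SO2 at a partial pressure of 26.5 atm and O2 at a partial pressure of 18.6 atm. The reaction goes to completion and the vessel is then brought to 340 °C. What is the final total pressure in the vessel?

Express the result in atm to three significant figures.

40.2 atm

Because the vessel is rigid and T is held at 213 °C, work the stoichiometry in partial pressures (P_i = n_iRT/V).
P(O2) required for 26.5 atm of SO2 = (1/2) × 26.5 = 13.25 atm; available 18.6 atm, so SO2 is limiting.
P(O2) remaining = 18.6 − (1/2) × 26.5 = 5.350 atm
P(gaseous products) = (2)/2 × 26.5 = 26.50 atm
P_total at 213 °C = 5.350 + 26.50 = 31.85 atm
Scaling to 340 °C: P = 31.85 × 613.15/486.15 = 40.17 atm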